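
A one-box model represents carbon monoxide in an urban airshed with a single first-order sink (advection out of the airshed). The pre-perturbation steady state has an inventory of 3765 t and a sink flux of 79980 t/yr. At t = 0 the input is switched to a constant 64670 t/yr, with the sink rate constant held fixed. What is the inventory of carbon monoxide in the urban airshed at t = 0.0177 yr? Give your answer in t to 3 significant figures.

3540 t

Residence time τ = M₀/F₀ = 0.04707 yr. The eventual steady state is M_∞ = M₀·(F₁/F₀) = 3765 × 64670/79980 = 3044.3 t.
The anomaly ΔM(t) = M(t) − M_∞ decays as ΔM₀·e^(−t/τ) with ΔM₀ = 3765 − 3044.3 = 720.7 t.
At t = 0.0177 yr, e^(−t/τ) = e^(−0.3760) = 0.6866, so ΔM = 494.8 t and M = 3044.3 + 494.8 = 3539.1 t.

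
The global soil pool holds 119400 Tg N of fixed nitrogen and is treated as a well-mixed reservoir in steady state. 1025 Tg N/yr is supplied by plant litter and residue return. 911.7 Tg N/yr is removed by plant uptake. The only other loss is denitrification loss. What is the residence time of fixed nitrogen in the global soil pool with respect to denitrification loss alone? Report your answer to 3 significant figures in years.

At steady state ΣF_in = ΣF_out.
ΣF_in = 1025.0 Tg N/yr.
Denitrification loss flux = ΣF_in − (911.7) = 1025.0 − 911.7 = 113.3 Tg N/yr.
τ = M / F = 119400 / 113.3 = 1054 yr.

1050 yr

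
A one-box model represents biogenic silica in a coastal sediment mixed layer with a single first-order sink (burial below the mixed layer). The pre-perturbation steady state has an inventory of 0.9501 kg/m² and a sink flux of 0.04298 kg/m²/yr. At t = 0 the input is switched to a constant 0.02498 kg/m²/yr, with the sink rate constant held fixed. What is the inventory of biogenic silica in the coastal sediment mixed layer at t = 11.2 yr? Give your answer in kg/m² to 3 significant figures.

0.792 kg/m²

The sink rate constant is k = F₀/M₀ = 0.04298/0.9501 = 0.04524 yr⁻¹.
Solving dM/dt = F₁ − kM with M(0) = M₀ gives M(t) = F₁/k + (M₀ − F₁/k)·e^(−kt).
F₁/k = 0.02498/0.04524 = 0.55220 kg/m²; kt = 0.04524 × 11.2 = 0.5067, e^(−kt) = 0.6025.
M(11.2) = 0.55220 + (0.9501 − 0.55220) × 0.6025 = 0.55220 + 0.2397 = 0.79194 kg/m².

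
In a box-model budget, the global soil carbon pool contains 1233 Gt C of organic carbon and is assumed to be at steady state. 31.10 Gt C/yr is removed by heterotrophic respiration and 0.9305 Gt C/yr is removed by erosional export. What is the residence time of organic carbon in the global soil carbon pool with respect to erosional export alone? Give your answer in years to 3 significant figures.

1330 yr

Residence time with respect to a single sink: τ = M / F_sink.
τ = 1233 / 0.9305 = 1325 yr.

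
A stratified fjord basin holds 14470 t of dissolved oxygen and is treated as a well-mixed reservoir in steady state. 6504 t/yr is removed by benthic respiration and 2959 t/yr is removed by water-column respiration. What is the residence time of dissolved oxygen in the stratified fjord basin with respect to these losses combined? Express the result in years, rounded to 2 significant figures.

Total removal = 6504 + 2959 = 9463.0 t/yr.
τ = M / ΣF_out = 14470 / 9463.0 = 1.529 yr.

1.5 yr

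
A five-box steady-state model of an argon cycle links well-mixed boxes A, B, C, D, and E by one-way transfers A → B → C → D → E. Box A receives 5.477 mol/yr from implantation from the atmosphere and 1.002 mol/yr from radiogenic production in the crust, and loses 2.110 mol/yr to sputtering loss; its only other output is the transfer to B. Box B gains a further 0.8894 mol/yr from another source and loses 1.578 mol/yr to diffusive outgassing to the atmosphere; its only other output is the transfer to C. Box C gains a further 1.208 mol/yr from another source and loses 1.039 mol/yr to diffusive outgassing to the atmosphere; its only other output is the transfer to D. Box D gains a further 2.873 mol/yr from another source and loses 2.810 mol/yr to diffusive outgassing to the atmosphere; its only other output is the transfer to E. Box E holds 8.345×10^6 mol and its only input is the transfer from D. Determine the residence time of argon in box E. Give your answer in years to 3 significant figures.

2.13×10^6 yr

Box A: F(A→B) = (5.477 + 1.002) − 2.110 = 4.3690 mol/yr.
Box B: F(B→C) = (4.3690 + 0.8894) − 1.578 = 3.6804 mol/yr.
Box C: F(C→D) = (3.6804 + 1.208) − 1.039 = 3.8494 mol/yr.
Box D: F(D→E) = (3.8494 + 2.873) − 2.810 = 3.9124 mol/yr.
Box E throughput = its input = 3.9124 mol/yr; τ = 8.345×10^6 / 3.9124 = 2.133×10^6 yr.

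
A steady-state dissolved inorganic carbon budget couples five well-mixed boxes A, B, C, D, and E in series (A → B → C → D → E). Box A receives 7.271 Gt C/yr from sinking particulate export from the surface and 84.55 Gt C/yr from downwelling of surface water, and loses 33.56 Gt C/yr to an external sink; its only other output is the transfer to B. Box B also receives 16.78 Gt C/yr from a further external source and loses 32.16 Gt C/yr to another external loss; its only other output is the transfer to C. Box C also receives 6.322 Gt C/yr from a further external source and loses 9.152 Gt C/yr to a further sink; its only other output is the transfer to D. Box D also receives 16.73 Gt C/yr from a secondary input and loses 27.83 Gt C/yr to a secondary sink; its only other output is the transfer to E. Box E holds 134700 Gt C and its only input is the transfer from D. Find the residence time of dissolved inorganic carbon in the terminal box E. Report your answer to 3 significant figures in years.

4650 yr

Box A: F(A→B) = (7.271 + 84.55) − 33.56 = 58.261 Gt C/yr.
Box B: F(B→C) = (58.261 + 16.78) − 32.16 = 42.881 Gt C/yr.
Box C: F(C→D) = (42.881 + 6.322) − 9.152 = 40.051 Gt C/yr.
Box D: F(D→E) = (40.051 + 16.73) − 27.83 = 28.951 Gt C/yr.
Box E throughput = its input = 28.951 Gt C/yr; τ = 134700 / 28.951 = 4653 yr.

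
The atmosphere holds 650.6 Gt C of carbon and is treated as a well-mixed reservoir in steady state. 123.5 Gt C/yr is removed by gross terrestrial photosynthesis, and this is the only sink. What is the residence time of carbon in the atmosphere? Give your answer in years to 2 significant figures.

5.3 yr

τ = M / F = 650.6 / 123.5 = 5.268 yr.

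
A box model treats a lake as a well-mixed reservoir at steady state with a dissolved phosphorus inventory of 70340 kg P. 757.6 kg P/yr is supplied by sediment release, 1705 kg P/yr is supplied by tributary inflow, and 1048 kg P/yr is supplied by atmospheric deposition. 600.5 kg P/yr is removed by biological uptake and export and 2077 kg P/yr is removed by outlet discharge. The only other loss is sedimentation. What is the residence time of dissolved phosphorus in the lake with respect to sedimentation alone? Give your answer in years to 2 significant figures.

84 yr

At steady state ΣF_in = ΣF_out.
ΣF_in = 757.6 + 1705 + 1048 = 3510.6 kg P/yr.
Sedimentation flux = ΣF_in − (600.5 + 2077) = 3510.6 − 2678 = 833.1 kg P/yr.
τ = M / F = 70340 / 833.1 = 84.43 yr.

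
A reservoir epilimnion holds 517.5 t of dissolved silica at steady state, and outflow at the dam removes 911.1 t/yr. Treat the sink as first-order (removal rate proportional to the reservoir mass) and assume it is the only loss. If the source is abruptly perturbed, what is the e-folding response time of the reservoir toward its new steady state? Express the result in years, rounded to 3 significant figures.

0.568 yr

For a linear reservoir the response time equals the residence time τ = M/F.
τ = 517.5 / 911.1 = 0.5680 yr.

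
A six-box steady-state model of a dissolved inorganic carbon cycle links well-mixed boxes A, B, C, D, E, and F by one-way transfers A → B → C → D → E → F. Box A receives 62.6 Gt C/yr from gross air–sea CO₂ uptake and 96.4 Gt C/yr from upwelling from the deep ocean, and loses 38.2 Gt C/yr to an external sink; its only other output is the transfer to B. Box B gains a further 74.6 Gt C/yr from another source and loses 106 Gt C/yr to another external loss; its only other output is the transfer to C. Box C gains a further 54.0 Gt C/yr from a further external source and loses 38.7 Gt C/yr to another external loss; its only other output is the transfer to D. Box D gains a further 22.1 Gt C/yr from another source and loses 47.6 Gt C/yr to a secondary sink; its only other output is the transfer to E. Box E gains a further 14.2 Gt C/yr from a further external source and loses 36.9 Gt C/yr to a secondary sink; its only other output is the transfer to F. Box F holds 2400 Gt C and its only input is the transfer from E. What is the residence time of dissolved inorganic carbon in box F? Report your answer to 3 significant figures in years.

Box A: F(A→B) = (62.6 + 96.4) − 38.2 = 120.80 Gt C/yr.
Box B: F(B→C) = (120.80 + 74.6) − 106 = 89.400 Gt C/yr.
Box C: F(C→D) = (89.400 + 54.0) − 38.7 = 104.70 Gt C/yr.
Box D: F(D→E) = (104.70 + 22.1) − 47.6 = 79.200 Gt C/yr.
Box E: F(E→F) = (79.200 + 14.2) − 36.9 = 56.500 Gt C/yr.
Box F throughput = its input = 56.500 Gt C/yr; τ = 2400 / 56.500 = 42.48 yr.

42.5 yr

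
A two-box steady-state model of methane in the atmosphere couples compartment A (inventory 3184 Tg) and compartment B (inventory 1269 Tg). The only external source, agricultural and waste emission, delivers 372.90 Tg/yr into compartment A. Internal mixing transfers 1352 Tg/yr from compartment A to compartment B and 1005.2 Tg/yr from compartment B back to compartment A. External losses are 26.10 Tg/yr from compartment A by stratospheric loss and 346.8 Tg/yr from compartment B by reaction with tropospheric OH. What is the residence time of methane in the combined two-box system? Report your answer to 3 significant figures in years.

Treat the two boxes together as one reservoir: the mixing fluxes between them are internal recycling, so τ = ΣM / Σ(external losses).
M_total = 3184 + 1269 = 4453.0 Tg.
ΣF_external_out = 26.10 + 346.8 = 372.90 Tg/yr.
τ = M_total / ΣF_ext = 4453.0 / 372.90 = 11.94 yr.

11.9 yr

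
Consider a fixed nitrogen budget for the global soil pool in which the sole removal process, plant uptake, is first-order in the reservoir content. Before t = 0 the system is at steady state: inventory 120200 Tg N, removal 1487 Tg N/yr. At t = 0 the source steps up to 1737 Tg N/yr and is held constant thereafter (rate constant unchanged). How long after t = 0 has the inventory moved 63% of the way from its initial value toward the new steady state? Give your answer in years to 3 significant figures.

80.4 yr

τ = M₀/F₀ = 120200/1487 = 80.83 yr.
The remaining gap fraction is e^(−t/τ); 63% covered ⇒ e^(−t/τ) = 0.370.
t = −τ ln(0.370) = 80.83 × 0.9943 = 80.37 yr.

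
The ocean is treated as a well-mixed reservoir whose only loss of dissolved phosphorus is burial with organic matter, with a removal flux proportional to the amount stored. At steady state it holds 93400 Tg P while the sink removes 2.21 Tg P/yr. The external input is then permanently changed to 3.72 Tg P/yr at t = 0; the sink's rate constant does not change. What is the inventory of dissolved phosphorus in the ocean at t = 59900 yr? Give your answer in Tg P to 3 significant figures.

142000 Tg P

τ = M₀/F₀ = 93400/2.21 = 42260 yr; rate constant k = 1/τ.
New steady state M_∞ = F₁/k = F₁·τ = 3.72 × 42260 = 157220 Tg P.
M(t) = M_∞ + (M₀ − M_∞)·e^(−t/τ); t/τ = 59900/42260 = 1.417, so e^(−t/τ) = 0.2424.
M(t) = 157220 − 63820 × 0.2424 = 141750 Tg P.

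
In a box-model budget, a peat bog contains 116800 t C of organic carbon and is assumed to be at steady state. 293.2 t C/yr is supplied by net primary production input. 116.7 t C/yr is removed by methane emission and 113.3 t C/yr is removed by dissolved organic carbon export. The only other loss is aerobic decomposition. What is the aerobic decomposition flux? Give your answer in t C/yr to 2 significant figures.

At steady state ΣF_in = ΣF_out.
ΣF_in = 293.20 t C/yr.
Aerobic decomposition flux = ΣF_in − (116.7 + 113.3) = 293.20 − 230.0 = 63.20 t C/yr.

63 t C/yr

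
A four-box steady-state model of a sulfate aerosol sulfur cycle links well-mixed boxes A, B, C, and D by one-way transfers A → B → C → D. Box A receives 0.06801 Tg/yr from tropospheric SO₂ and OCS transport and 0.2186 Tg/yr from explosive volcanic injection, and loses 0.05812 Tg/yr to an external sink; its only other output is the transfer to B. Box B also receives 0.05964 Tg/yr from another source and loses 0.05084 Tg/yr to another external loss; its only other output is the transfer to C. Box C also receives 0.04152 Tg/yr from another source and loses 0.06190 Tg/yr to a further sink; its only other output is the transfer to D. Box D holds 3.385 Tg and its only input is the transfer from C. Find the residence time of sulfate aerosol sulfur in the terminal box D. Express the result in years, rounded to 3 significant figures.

15.6 yr

Box A: F(A→B) = (0.06801 + 0.2186) − 0.05812 = 0.22849 Tg/yr.
Box B: F(B→C) = (0.22849 + 0.05964) − 0.05084 = 0.23729 Tg/yr.
Box C: F(C→D) = (0.23729 + 0.04152) − 0.06190 = 0.21691 Tg/yr.
Box D throughput = its input = 0.21691 Tg/yr; τ = 3.385 / 0.21691 = 15.61 yr.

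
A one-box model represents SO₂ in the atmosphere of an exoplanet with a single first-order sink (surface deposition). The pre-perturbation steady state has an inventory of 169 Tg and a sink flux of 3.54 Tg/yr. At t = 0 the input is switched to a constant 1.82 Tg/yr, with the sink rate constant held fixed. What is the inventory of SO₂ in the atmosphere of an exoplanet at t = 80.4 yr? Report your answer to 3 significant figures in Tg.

102 Tg

τ = M₀/F₀ = 169/3.54 = 47.74 yr; rate constant k = 1/τ.
New steady state M_∞ = F₁/k = F₁·τ = 1.82 × 47.74 = 86.887 Tg.
M(t) = M_∞ + (M₀ − M_∞)·e^(−t/τ); t/τ = 80.4/47.74 = 1.684, so e^(−t/τ) = 0.1856.
M(t) = 86.887 + 82.11 × 0.1856 = 102.13 Tg.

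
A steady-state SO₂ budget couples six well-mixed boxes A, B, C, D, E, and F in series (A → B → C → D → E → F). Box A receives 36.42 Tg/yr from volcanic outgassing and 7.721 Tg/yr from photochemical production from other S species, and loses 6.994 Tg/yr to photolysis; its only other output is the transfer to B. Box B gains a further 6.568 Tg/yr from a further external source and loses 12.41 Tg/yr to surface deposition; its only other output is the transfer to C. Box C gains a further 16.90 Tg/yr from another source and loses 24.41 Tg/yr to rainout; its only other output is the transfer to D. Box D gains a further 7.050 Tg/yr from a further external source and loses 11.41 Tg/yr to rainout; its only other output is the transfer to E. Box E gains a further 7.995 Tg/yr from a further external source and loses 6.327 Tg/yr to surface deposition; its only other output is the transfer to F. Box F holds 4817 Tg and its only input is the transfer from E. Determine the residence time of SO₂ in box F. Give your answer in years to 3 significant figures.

228 yr

Box A: F(A→B) = (36.42 + 7.721) − 6.994 = 37.147 Tg/yr.
Box B: F(B→C) = (37.147 + 6.568) − 12.41 = 31.305 Tg/yr.
Box C: F(C→D) = (31.305 + 16.90) − 24.41 = 23.795 Tg/yr.
Box D: F(D→E) = (23.795 + 7.050) − 11.41 = 19.435 Tg/yr.
Box E: F(E→F) = (19.435 + 7.995) − 6.327 = 21.103 Tg/yr.
Box F throughput = its input = 21.103 Tg/yr; τ = 4817 / 21.103 = 228.3 yr.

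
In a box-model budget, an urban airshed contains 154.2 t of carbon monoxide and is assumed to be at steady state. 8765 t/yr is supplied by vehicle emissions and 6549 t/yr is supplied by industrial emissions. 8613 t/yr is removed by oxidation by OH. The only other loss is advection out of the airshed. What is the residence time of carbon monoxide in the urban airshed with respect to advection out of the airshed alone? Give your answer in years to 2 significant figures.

0.023 yr

At steady state ΣF_in = ΣF_out.
ΣF_in = 8765 + 6549 = 15314 t/yr.
Advection out of the airshed flux = ΣF_in − (8613) = 15314 − 8613 = 6701 t/yr.
τ = M / F = 154.2 / 6701 = 0.02301 yr.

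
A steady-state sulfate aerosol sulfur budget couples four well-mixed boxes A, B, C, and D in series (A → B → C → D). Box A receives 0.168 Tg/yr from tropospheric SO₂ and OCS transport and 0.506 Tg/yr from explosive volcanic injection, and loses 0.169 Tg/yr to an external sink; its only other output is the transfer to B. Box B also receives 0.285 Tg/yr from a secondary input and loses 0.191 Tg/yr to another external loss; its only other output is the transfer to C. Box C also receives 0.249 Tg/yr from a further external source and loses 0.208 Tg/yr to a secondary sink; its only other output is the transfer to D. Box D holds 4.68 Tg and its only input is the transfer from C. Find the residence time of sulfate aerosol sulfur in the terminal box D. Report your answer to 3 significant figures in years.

Box A: F(A→B) = (0.168 + 0.506) − 0.169 = 0.50500 Tg/yr.
Box B: F(B→C) = (0.50500 + 0.285) − 0.191 = 0.59900 Tg/yr.
Box C: F(C→D) = (0.59900 + 0.249) − 0.208 = 0.64000 Tg/yr.
Box D throughput = its input = 0.64000 Tg/yr; τ = 4.68 / 0.64000 = 7.312 yr.

7.31 yr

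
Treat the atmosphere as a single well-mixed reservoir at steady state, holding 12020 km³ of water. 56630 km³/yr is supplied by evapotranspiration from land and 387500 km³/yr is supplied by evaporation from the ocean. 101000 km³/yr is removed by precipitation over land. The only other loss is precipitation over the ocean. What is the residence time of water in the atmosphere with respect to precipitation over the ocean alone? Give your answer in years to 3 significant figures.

At steady state ΣF_in = ΣF_out.
ΣF_in = 56630 + 387500 = 444130 km³/yr.
Precipitation over the ocean flux = ΣF_in − (101000) = 444130 − 101000 = 343100 km³/yr.
τ = M / F = 12020 / 343100 = 0.03503 yr.

0.0350 yr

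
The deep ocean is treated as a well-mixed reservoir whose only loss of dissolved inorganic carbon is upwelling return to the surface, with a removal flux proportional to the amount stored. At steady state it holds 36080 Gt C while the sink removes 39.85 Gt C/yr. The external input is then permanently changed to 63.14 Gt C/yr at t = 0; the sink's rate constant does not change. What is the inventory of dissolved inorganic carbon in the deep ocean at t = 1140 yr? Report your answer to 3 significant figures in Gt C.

51200 Gt C

τ = M₀/F₀ = 36080/39.85 = 905.4 yr; rate constant k = 1/τ.
New steady state M_∞ = F₁/k = F₁·τ = 63.14 × 905.4 = 57167 Gt C.
M(t) = M_∞ + (M₀ − M_∞)·e^(−t/τ); t/τ = 1140/905.4 = 1.259, so e^(−t/τ) = 0.2839.
M(t) = 57167 − 21090 × 0.2839 = 51180 Gt C.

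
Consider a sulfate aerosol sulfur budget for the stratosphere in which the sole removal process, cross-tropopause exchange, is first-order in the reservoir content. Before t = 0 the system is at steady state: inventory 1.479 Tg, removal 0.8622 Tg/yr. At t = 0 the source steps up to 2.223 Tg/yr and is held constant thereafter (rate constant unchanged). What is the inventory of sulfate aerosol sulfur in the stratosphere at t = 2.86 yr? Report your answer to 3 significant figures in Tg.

The sink rate constant is k = F₀/M₀ = 0.8622/1.479 = 0.5830 yr⁻¹.
Solving dM/dt = F₁ − kM with M(0) = M₀ gives M(t) = F₁/k + (M₀ − F₁/k)·e^(−kt).
F₁/k = 2.223/0.5830 = 3.8133 Tg; kt = 0.5830 × 2.86 = 1.667, e^(−kt) = 0.1888.
M(2.86) = 3.8133 + (1.479 − 3.8133) × 0.1888 = 3.8133 − 0.4406 = 3.3727 Tg.

3.37 Tg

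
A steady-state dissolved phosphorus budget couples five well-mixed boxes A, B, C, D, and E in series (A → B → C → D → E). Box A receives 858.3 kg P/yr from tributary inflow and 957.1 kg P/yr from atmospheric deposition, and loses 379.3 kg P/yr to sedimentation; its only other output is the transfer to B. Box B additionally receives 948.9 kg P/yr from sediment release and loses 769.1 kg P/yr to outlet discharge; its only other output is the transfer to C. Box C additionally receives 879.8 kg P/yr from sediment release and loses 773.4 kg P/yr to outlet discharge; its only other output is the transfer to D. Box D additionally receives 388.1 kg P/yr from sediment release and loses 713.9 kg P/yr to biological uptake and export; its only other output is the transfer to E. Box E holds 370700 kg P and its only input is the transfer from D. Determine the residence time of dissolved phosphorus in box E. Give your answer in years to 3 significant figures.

Box A: F(A→B) = (858.3 + 957.1) − 379.3 = 1436.1 kg P/yr.
Box B: F(B→C) = (1436.1 + 948.9) − 769.1 = 1615.9 kg P/yr.
Box C: F(C→D) = (1615.9 + 879.8) − 773.4 = 1722.3 kg P/yr.
Box D: F(D→E) = (1722.3 + 388.1) − 713.9 = 1396.5 kg P/yr.
Box E throughput = its input = 1396.5 kg P/yr; τ = 370700 / 1396.5 = 265.4 yr.

265 yr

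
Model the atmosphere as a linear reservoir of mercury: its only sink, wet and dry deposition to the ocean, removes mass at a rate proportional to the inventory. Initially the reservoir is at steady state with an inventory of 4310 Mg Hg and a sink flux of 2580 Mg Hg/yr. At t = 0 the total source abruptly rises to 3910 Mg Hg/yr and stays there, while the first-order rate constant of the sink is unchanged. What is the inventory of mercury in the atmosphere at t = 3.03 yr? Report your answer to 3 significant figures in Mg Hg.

6170 Mg Hg

Residence time τ = M₀/F₀ = 1.671 yr. The eventual steady state is M_∞ = M₀·(F₁/F₀) = 4310 × 3910/2580 = 6531.8 Mg Hg.
The anomaly ΔM(t) = M(t) − M_∞ decays as ΔM₀·e^(−t/τ) with ΔM₀ = 4310 − 6531.8 = −2222 Mg Hg.
At t = 3.03 yr, e^(−t/τ) = e^(−1.814) = 0.1630, so ΔM = −362.2 Mg Hg and M = 6531.8 − 362.2 = 6169.6 Mg Hg.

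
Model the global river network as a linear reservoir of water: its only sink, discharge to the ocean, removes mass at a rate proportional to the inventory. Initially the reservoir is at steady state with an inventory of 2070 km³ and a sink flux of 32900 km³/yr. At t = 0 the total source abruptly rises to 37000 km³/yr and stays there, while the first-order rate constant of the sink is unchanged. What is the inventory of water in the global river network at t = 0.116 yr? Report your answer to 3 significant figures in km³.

2290 km³

The sink rate constant is k = F₀/M₀ = 32900/2070 = 15.89 yr⁻¹.
Solving dM/dt = F₁ − kM with M(0) = M₀ gives M(t) = F₁/k + (M₀ − F₁/k)·e^(−kt).
F₁/k = 37000/15.89 = 2328.0 km³; kt = 15.89 × 0.116 = 1.844, e^(−kt) = 0.1582.
M(0.116) = 2328.0 + (2070 − 2328.0) × 0.1582 = 2328.0 − 40.82 = 2287.1 km³.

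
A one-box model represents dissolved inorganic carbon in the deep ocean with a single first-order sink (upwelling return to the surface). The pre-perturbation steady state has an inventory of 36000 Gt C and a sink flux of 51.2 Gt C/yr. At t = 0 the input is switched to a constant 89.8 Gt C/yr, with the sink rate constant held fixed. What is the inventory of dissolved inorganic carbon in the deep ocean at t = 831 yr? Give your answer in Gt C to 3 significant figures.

54800 Gt C

The sink rate constant is k = F₀/M₀ = 51.2/36000 = 0.001422 yr⁻¹.
Solving dM/dt = F₁ − kM with M(0) = M₀ gives M(t) = F₁/k + (M₀ − F₁/k)·e^(−kt).
F₁/k = 89.8/0.001422 = 63141 Gt C; kt = 0.001422 × 831 = 1.182, e^(−kt) = 0.3067.
M(831) = 63141 + (36000 − 63141) × 0.3067 = 63141 − 8324 = 54816 Gt C.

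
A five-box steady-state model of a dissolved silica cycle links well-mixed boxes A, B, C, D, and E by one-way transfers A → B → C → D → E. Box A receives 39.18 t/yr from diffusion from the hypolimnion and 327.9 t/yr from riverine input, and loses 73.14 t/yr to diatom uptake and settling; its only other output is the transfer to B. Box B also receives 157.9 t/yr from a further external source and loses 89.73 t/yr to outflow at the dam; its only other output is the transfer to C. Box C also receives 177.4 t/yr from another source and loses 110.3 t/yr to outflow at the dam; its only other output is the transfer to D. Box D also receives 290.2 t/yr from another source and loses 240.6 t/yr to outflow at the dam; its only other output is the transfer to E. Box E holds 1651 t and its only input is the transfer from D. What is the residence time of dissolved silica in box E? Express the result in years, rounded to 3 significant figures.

3.45 yr

Box A: F(A→B) = (39.18 + 327.9) − 73.14 = 293.94 t/yr.
Box B: F(B→C) = (293.94 + 157.9) − 89.73 = 362.11 t/yr.
Box C: F(C→D) = (362.11 + 177.4) − 110.3 = 429.21 t/yr.
Box D: F(D→E) = (429.21 + 290.2) − 240.6 = 478.81 t/yr.
Box E throughput = its input = 478.81 t/yr; τ = 1651 / 478.81 = 3.448 yr.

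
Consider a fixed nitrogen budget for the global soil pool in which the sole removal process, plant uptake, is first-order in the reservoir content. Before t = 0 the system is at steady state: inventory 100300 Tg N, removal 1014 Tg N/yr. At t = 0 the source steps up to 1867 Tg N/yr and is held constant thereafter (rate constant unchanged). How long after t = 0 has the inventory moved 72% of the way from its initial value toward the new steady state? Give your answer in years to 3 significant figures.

τ = M₀/F₀ = 100300/1014 = 98.92 yr.
The remaining gap fraction is e^(−t/τ); 72% covered ⇒ e^(−t/τ) = 0.280.
t = −τ ln(0.280) = 98.92 × 1.273 = 125.9 yr.

126 yr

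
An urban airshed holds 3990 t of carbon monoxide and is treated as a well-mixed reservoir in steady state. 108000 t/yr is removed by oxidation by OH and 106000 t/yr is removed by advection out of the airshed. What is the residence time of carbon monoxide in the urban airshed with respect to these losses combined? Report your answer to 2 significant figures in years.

0.019 yr

Total removal = 108000 + 106000 = 214000 t/yr.
τ = M / ΣF_out = 3990 / 214000 = 0.01864 yr.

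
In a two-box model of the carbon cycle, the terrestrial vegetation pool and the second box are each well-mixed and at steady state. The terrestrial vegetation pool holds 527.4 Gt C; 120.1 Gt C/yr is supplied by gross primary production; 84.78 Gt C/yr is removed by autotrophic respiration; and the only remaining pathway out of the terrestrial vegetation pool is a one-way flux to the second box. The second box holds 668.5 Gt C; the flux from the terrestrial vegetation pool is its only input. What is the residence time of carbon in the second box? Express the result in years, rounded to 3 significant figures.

Balance the terrestrial vegetation pool: ΣF_in = 120.10 Gt C/yr.
Flux to the second box = ΣF_in − (84.78) = 35.320 Gt C/yr.
At steady state the output of the second box equals its input, 35.320 Gt C/yr.
τ = M / F = 668.5 / 35.320 = 18.93 yr.

18.9 yr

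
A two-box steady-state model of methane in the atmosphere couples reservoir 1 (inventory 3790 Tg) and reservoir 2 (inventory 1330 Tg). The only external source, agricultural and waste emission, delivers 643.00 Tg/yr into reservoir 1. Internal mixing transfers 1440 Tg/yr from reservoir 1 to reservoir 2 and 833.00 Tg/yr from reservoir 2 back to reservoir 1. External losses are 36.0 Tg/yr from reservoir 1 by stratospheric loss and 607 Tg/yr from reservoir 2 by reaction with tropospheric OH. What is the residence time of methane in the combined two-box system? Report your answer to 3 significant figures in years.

For the system as a whole, the A↔B exchange is internal and contributes nothing to the throughput; only the external sinks remove mass.
M_total = 3790 + 1330 = 5120.0 Tg.
ΣF_external_out = 36.0 + 607 = 643.00 Tg/yr.
τ = M_total / ΣF_ext = 5120.0 / 643.00 = 7.963 yr.

7.96 yr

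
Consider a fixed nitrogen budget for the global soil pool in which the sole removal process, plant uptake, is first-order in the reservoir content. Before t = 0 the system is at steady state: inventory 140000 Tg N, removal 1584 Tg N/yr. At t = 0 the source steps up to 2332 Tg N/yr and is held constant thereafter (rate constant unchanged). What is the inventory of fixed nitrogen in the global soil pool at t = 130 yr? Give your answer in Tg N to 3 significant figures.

191000 Tg N

The sink rate constant is k = F₀/M₀ = 1584/140000 = 0.01131 yr⁻¹.
Solving dM/dt = F₁ − kM with M(0) = M₀ gives M(t) = F₁/k + (M₀ − F₁/k)·e^(−kt).
F₁/k = 2332/0.01131 = 206110 Tg N; kt = 0.01131 × 130 = 1.471, e^(−kt) = 0.2297.
M(130) = 206110 + (140000 − 206110) × 0.2297 = 206110 − 15190 = 190920 Tg N.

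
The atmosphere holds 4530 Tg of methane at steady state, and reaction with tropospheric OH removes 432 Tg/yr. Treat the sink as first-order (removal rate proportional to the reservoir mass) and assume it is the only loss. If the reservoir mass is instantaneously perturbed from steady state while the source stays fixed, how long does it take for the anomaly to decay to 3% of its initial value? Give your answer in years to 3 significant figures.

For a linear reservoir the anomaly decays as exp(−t/τ) with τ = M/F = 4530/432 = 10.49 yr.
exp(−t/τ) = 0.03 ⇒ t = −τ ln(0.03) = 10.49 × 3.507 = 36.77 yr.

36.8 yr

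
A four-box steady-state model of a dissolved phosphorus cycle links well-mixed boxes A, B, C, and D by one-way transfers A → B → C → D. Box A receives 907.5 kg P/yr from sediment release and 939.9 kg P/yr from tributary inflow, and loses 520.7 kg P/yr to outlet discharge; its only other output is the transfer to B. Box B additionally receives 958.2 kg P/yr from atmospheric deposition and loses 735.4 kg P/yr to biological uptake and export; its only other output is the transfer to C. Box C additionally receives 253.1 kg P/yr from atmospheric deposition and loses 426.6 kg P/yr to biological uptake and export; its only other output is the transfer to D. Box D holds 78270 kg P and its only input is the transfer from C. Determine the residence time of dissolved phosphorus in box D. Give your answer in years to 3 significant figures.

56.9 yr

Box A: F(A→B) = (907.5 + 939.9) − 520.7 = 1326.7 kg P/yr.
Box B: F(B→C) = (1326.7 + 958.2) − 735.4 = 1549.5 kg P/yr.
Box C: F(C→D) = (1549.5 + 253.1) − 426.6 = 1376.0 kg P/yr.
Box D throughput = its input = 1376.0 kg P/yr; τ = 78270 / 1376.0 = 56.88 yr.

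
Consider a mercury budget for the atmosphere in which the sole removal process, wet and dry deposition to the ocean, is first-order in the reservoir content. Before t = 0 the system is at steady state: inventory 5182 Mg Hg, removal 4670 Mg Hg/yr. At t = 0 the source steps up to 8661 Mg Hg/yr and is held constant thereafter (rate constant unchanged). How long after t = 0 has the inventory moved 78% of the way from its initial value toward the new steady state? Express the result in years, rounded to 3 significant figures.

1.68 yr

τ = M₀/F₀ = 5182/4670 = 1.110 yr.
The remaining gap fraction is e^(−t/τ); 78% covered ⇒ e^(−t/τ) = 0.220.
t = −τ ln(0.220) = 1.110 × 1.514 = 1.680 yr.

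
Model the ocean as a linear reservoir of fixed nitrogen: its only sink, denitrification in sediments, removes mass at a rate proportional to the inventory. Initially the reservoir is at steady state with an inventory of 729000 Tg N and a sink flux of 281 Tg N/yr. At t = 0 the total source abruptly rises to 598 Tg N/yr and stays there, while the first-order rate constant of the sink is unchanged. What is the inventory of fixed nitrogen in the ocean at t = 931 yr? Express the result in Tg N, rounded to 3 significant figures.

977000 Tg N

τ = M₀/F₀ = 729000/281 = 2594 yr; rate constant k = 1/τ.
New steady state M_∞ = F₁/k = F₁·τ = 598 × 2594 = 1.5514×10^6 Tg N.
M(t) = M_∞ + (M₀ − M_∞)·e^(−t/τ); t/τ = 931/2594 = 0.3589, so e^(−t/τ) = 0.6985.
M(t) = 1.5514×10^6 − 822400 × 0.6985 = 976980 Tg N.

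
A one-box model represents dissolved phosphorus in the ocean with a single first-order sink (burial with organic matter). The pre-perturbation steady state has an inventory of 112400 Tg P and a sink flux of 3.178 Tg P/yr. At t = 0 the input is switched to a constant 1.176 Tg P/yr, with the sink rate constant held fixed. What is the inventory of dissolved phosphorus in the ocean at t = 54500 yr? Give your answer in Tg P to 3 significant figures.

56800 Tg P

The sink rate constant is k = F₀/M₀ = 3.178/112400 = 2.827×10^-5 yr⁻¹.
Solving dM/dt = F₁ − kM with M(0) = M₀ gives M(t) = F₁/k + (M₀ − F₁/k)·e^(−kt).
F₁/k = 1.176/2.827×10^-5 = 41593 Tg P; kt = 2.827×10^-5 × 54500 = 1.541, e^(−kt) = 0.2142.
M(54500) = 41593 + (112400 − 41593) × 0.2142 = 41593 + 15170 = 56758 Tg P.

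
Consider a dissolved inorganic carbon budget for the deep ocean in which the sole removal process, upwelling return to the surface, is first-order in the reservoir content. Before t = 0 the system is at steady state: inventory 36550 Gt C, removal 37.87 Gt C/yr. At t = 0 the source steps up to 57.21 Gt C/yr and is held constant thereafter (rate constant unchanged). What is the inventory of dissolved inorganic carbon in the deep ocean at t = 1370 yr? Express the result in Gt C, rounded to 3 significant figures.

The sink rate constant is k = F₀/M₀ = 37.87/36550 = 0.001036 yr⁻¹.
Solving dM/dt = F₁ − kM with M(0) = M₀ gives M(t) = F₁/k + (M₀ − F₁/k)·e^(−kt).
F₁/k = 57.21/0.001036 = 55216 Gt C; kt = 0.001036 × 1370 = 1.419, e^(−kt) = 0.2418.
M(1370) = 55216 + (36550 − 55216) × 0.2418 = 55216 − 4514 = 50702 Gt C.

50700 Gt C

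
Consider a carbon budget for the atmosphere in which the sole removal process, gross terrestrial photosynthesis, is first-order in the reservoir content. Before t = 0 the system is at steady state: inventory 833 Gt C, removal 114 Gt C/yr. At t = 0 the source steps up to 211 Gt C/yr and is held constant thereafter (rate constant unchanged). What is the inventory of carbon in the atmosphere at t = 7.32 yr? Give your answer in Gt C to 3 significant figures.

τ = M₀/F₀ = 833/114 = 7.307 yr; rate constant k = 1/τ.
New steady state M_∞ = F₁/k = F₁·τ = 211 × 7.307 = 1541.8 Gt C.
M(t) = M_∞ + (M₀ − M_∞)·e^(−t/τ); t/τ = 7.32/7.307 = 1.002, so e^(−t/τ) = 0.3672.
M(t) = 1541.8 − 708.8 × 0.3672 = 1281.5 Gt C.

1280 Gt C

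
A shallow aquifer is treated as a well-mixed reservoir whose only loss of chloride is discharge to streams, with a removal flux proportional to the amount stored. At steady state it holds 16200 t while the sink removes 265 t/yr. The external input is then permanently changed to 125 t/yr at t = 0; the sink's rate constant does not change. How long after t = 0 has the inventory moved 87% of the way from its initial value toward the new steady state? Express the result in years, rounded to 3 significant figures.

τ = M₀/F₀ = 16200/265 = 61.13 yr.
The remaining gap fraction is e^(−t/τ); 87% covered ⇒ e^(−t/τ) = 0.130.
t = −τ ln(0.130) = 61.13 × 2.040 = 124.7 yr.

125 yr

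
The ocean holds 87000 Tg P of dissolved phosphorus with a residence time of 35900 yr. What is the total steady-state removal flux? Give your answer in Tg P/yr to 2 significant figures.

F = M / τ = 87000 / 35900 = 2.423 Tg P/yr.

2.4 Tg P/yr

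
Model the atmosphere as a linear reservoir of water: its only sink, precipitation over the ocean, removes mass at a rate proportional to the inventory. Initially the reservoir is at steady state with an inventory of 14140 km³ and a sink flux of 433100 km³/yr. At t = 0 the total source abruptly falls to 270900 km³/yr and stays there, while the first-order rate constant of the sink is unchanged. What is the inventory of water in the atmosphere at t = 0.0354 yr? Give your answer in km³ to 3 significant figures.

τ = M₀/F₀ = 14140/433100 = 0.03265 yr; rate constant k = 1/τ.
New steady state M_∞ = F₁/k = F₁·τ = 270900 × 0.03265 = 8844.4 km³.
M(t) = M_∞ + (M₀ − M_∞)·e^(−t/τ); t/τ = 0.0354/0.03265 = 1.084, so e^(−t/τ) = 0.3381.
M(t) = 8844.4 + 5296 × 0.3381 = 10635 km³.

10600 km³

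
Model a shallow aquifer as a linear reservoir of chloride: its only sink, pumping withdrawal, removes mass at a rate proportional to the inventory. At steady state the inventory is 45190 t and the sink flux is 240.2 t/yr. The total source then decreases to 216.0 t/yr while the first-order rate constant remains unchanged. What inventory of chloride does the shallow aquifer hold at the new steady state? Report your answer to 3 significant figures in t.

40600 t

Rate constant k = F/M = 240.2 / 45190 = 0.005315 yr⁻¹.
At the new steady state, source = k·M_new ⇒ M_new = 216.0 / 0.005315 = 40640 t.
(Equivalently M_new = M × F_new/F_old = 45190 × 216.0/240.2.)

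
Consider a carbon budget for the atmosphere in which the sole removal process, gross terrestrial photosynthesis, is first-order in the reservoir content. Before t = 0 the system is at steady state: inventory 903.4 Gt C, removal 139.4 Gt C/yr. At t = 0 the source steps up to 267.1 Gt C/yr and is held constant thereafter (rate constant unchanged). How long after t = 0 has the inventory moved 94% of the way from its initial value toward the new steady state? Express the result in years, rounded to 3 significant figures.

18.2 yr

τ = M₀/F₀ = 903.4/139.4 = 6.481 yr.
The remaining gap fraction is e^(−t/τ); 94% covered ⇒ e^(−t/τ) = 0.0600.
t = −τ ln(0.0600) = 6.481 × 2.813 = 18.23 yr.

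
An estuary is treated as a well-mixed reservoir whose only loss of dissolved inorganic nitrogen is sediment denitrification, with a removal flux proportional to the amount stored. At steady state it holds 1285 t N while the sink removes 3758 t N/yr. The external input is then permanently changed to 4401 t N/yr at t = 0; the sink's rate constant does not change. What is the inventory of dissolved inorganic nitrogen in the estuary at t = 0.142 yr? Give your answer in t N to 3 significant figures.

Residence time τ = M₀/F₀ = 0.3419 yr. The eventual steady state is M_∞ = M₀·(F₁/F₀) = 1285 × 4401/3758 = 1504.9 t N.
The anomaly ΔM(t) = M(t) − M_∞ decays as ΔM₀·e^(−t/τ) with ΔM₀ = 1285 − 1504.9 = −219.9 t N.
At t = 0.142 yr, e^(−t/τ) = e^(−0.4153) = 0.6602, so ΔM = −145.1 t N and M = 1504.9 − 145.1 = 1359.7 t N.

1360 t N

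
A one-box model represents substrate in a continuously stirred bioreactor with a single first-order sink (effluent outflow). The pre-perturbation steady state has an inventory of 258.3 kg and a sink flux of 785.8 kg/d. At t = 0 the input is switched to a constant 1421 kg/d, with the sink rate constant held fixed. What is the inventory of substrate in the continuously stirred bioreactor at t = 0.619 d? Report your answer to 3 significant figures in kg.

435 kg

τ = M₀/F₀ = 258.3/785.8 = 0.3287 d; rate constant k = 1/τ.
New steady state M_∞ = F₁/k = F₁·τ = 1421 × 0.3287 = 467.10 kg.
M(t) = M_∞ + (M₀ − M_∞)·e^(−t/τ); t/τ = 0.619/0.3287 = 1.883, so e^(−t/τ) = 0.1521.
M(t) = 467.10 − 208.8 × 0.1521 = 435.34 kg.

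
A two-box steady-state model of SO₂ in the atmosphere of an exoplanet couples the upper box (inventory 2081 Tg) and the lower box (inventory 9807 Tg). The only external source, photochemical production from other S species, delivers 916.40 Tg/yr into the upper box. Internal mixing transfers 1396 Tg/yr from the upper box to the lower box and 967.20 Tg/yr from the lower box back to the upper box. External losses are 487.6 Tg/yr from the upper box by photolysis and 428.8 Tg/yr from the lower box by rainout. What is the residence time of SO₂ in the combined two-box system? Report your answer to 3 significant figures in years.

13.0 yr

For the system as a whole, the A↔B exchange is internal and contributes nothing to the throughput; only the external sinks remove mass.
M_total = 2081 + 9807 = 11888 Tg.
ΣF_external_out = 487.6 + 428.8 = 916.40 Tg/yr.
τ = M_total / ΣF_ext = 11888 / 916.40 = 12.97 yr.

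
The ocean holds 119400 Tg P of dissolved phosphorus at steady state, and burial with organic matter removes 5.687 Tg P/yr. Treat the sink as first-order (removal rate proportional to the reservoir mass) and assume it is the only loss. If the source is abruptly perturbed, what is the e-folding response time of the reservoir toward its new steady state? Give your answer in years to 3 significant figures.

For a linear reservoir the response time equals the residence time τ = M/F.
τ = 119400 / 5.687 = 21000 yr.

21000 yr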